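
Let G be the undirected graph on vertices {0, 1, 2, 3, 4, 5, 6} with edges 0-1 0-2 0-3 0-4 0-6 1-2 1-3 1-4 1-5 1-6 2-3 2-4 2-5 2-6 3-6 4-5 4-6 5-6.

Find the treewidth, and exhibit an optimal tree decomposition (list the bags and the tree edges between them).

Every bag has size at most 5, so the width is 5 − 1 = 4 and tw(G) ≤ 4. On the other hand G contains the 5-clique {0, 1, 2, 3, 6}. A clique must lie in a single bag of any decomposition, so no decomposition can have width below 4. The upper and lower bounds meet at 4, so that is the treewidth.

Treewidth 4.
One optimal decomposition is:
Bags: B1 = {0, 1, 2, 4, 6}  B2 = {1, 2, 4, 5, 6}  B3 = {0, 1, 2, 3, 6}
Tree: B1–B2, B1–B3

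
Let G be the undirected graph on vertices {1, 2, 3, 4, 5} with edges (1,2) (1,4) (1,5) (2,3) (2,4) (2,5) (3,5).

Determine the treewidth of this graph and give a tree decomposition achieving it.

The largest bag has 3 vertices, giving width 2; this decomposition certifies tw(G) ≤ 2. On the other hand G contains the 3-clique {1, 2, 4}. A clique must lie in a single bag of any decomposition, so no decomposition can have width below 2. Hence tw(G) = 2 exactly.

Treewidth 2.
One such decomposition:
Bags: B1 = {1, 2, 4}  B2 = {1, 2, 5}  B3 = {2, 3, 5}
Tree: B1–B2, B2–B3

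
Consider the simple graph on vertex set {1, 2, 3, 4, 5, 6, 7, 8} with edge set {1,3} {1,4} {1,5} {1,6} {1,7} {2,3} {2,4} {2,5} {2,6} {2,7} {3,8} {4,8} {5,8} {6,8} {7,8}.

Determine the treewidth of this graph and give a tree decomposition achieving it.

Treewidth 3.
Bags: B1 = {1, 2, 6, 8}  B2 = {1, 2, 4, 8}  B3 = {1, 2, 5, 8}  B4 = {1, 2, 3, 8}  B5 = {1, 2, 7, 8}
Tree: B1–B2, B2–B3, B3–B4, B4–B5

Each bag holds 4 vertices, so the decomposition has width 3, which upper-bounds the treewidth. For the lower bound: the 4 vertex sets {6,8}, {1,4}, {2}, {5} are disjoint, each induces a connected subgraph, and every pair is joined by at least one edge of G. Contracting each set to a single vertex therefore yields K_{4} as a minor, and since treewidth is minor-monotone, tw(G) ≥ tw(K_{4}) = 3. Therefore the treewidth is 3.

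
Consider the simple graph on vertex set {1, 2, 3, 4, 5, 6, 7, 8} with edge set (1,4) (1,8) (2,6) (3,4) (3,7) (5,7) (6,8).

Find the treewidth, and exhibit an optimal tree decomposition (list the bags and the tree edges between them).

The largest bag has 2 vertices, giving width 1; this decomposition certifies tw(G) ≤ 1. G has an edge, so its treewidth is at least 1. Hence tw(G) = 1 exactly.

Treewidth 1.
One such decomposition:
Bags: B1 = {2, 6}  B2 = {6, 8}  B3 = {1, 8}  B4 = {1, 4}  B5 = {3, 4}  B6 = {3, 7}  B7 = {5, 7}
Tree: B1–B2, B2–B3, B3–B4, B4–B5, B5–B6, B6–B7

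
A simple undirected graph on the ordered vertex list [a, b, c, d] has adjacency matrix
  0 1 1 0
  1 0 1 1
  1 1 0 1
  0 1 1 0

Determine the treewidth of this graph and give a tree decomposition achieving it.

The largest bag has 3 vertices, giving width 2; this decomposition certifies tw(G) ≤ 2. Conversely, {b, c, d} is a clique of size 3, and the vertices of any clique must share a bag in every tree decomposition; so some bag has ≥ 3 vertices and tw(G) ≥ 2. Therefore the treewidth is 2.

Treewidth 2.
Bags: B1 = {a, b, c}  B2 = {b, c, d}
Tree: B1–B2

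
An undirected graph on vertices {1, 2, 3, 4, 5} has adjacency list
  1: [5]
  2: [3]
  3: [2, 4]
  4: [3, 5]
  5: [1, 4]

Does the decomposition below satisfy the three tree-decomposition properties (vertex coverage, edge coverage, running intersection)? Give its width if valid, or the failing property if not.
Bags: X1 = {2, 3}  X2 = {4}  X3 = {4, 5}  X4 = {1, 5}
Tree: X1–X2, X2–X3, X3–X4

A tree decomposition must satisfy three properties: every vertex lies in some bag; for every edge, both endpoints lie together in some bag; and for every vertex, the bags containing it form a connected subtree. Here edge (3,4) lies in no bag, so the decomposition is invalid.

No — edge (3,4) lies in no bag.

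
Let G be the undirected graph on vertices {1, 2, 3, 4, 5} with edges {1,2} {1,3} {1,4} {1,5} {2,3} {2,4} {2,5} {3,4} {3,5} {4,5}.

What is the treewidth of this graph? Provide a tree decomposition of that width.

With just one bag of size 5, the width is 5 − 1 = 4, so tw(G) ≤ 4. Conversely, {1, 2, 3, 4, 5} is a clique of size 5, and the vertices of any clique must share a bag in every tree decomposition; so some bag has ≥ 5 vertices and tw(G) ≥ 4. Therefore the treewidth is 4.

Treewidth 4.
Bags: B1 = {1, 2, 3, 4, 5}
Tree: (single bag)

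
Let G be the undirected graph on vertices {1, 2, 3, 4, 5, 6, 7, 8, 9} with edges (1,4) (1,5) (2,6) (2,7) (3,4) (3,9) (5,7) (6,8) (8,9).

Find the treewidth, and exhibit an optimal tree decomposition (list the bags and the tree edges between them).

Each bag holds 3 vertices, so the decomposition has width 2, which upper-bounds the treewidth. Since 5–1–4–3–9–8–6–2–7–5 is a cycle in G, G is not acyclic. Forests are exactly the graphs of treewidth ≤ 1, so tw(G) ≥ 2. The upper and lower bounds meet at 2, so that is the treewidth.

Treewidth 2.
One such decomposition:
Bags: B1 = {1, 4, 5}  B2 = {3, 4, 5}  B3 = {3, 5, 9}  B4 = {5, 8, 9}  B5 = {5, 6, 8}  B6 = {2, 5, 6}  B7 = {2, 5, 7}
Tree: B1–B2, B2–B3, B3–B4, B4–B5, B5–B6, B6–B7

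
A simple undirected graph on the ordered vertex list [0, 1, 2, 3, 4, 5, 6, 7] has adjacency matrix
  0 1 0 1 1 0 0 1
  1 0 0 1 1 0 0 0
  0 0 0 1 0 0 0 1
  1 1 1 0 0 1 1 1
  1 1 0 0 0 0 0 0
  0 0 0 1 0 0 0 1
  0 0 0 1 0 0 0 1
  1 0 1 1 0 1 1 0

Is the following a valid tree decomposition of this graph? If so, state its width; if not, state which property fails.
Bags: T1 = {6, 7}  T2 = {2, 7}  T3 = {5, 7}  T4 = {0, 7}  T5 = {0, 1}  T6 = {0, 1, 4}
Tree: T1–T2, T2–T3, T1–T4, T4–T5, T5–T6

No — vertex 3 appears in no bag.

A tree decomposition must satisfy three properties: every vertex lies in some bag; for every edge, both endpoints lie together in some bag; and for every vertex, the bags containing it form a connected subtree. Here vertex 3 appears in no bag, so the decomposition is invalid.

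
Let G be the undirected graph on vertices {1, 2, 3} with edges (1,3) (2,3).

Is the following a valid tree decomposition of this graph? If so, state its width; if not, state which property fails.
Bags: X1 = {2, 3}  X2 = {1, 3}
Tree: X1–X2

Checking the three conditions: (i) the bags cover all of {1, 2, 3}; (ii) for each edge, some bag contains both endpoints; (iii) the bags containing any fixed vertex form a subtree. All hold, so the decomposition is valid with width 2 − 1 = 1.

Yes; width 1.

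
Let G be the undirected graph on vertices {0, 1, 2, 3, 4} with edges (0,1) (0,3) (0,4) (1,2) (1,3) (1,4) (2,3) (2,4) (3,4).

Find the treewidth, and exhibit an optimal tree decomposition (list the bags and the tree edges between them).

Each bag holds 4 vertices, so the decomposition has width 3, which upper-bounds the treewidth. Conversely, {0, 1, 3, 4} is a clique of size 4, and the vertices of any clique must share a bag in every tree decomposition; so some bag has ≥ 4 vertices and tw(G) ≥ 3. Combining the bounds, tw(G) = 3.

Treewidth 3.
Bags: B1 = {1, 2, 3, 4}  B2 = {0, 1, 3, 4}
Tree: B1–B2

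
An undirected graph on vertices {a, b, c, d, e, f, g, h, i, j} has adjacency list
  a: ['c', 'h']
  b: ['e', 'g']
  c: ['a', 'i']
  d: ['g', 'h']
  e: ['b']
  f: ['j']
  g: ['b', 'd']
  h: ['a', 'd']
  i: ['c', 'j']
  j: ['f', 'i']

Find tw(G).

A width-1 tree decomposition is:
Bags: B1 = {b, e}  B2 = {b, g}  B3 = {d, g}  B4 = {d, h}  B5 = {a, h}  B6 = {a, c}  B7 = {c, i}  B8 = {i, j}  B9 = {f, j}
Tree: B1–B2, B2–B3, B3–B4, B4–B5, B5–B6, B6–B7, B7–B8, B8–B9
Each bag holds 2 vertices, so the decomposition has width 1, which upper-bounds the treewidth. G has an edge, so its treewidth is at least 1. Hence tw(G) = 1 exactly.

1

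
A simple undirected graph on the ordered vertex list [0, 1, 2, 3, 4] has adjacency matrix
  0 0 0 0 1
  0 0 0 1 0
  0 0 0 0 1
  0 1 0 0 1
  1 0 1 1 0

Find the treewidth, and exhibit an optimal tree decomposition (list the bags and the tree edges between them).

Each bag holds 2 vertices, so the decomposition has width 1, which upper-bounds the treewidth. Since G has at least one edge (e.g. 3–4), it is not an edgeless graph, so tw(G) ≥ 1. The upper and lower bounds meet at 1, so that is the treewidth.

Treewidth 1.
One optimal decomposition is:
Bags: B1 = {3, 4}  B2 = {0, 4}  B3 = {1, 3}  B4 = {2, 4}
Tree: B1–B2, B1–B3, B1–B4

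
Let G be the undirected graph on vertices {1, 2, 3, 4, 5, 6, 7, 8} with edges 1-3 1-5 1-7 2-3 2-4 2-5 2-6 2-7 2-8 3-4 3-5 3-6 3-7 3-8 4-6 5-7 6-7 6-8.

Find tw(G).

A width-3 tree decomposition is:
Bags: B1 = {2, 3, 6, 8}  B2 = {2, 3, 6, 7}  B3 = {2, 3, 5, 7}  B4 = {1, 3, 5, 7}  B5 = {2, 3, 4, 6}
Tree: B1–B2, B2–B3, B3–B4, B1–B5
The largest bag has 4 vertices, giving width 3; this decomposition certifies tw(G) ≤ 3. Conversely, {1, 3, 5, 7} is a clique of size 4, and the vertices of any clique must share a bag in every tree decomposition; so some bag has ≥ 4 vertices and tw(G) ≥ 3. Combining the bounds, tw(G) = 3.

3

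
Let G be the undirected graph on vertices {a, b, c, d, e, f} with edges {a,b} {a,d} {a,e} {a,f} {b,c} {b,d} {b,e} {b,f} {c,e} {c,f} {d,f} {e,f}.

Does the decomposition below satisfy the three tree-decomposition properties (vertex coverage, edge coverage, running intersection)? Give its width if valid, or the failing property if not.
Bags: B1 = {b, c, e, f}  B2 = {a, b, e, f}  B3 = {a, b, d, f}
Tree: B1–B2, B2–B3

Every vertex of G appears in some bag (union = {a, b, c, d, e, f}); every edge is covered by a bag; and for each vertex v the set of bags containing v is connected in the bag tree. The decomposition is therefore valid. The largest bag has 4 vertices, so the width is 3.

Yes; width 3.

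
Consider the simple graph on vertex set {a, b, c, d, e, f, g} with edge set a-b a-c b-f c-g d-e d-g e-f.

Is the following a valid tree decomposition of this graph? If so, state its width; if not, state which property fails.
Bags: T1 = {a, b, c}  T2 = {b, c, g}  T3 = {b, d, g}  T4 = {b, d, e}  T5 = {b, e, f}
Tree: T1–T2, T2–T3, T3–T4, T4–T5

Yes; width 2.

Checking the three conditions: (i) the bags cover all of {a, b, c, d, e, f, g}; (ii) for each edge, some bag contains both endpoints; (iii) the bags containing any fixed vertex form a subtree. All hold, so the decomposition is valid with width 3 − 1 = 2.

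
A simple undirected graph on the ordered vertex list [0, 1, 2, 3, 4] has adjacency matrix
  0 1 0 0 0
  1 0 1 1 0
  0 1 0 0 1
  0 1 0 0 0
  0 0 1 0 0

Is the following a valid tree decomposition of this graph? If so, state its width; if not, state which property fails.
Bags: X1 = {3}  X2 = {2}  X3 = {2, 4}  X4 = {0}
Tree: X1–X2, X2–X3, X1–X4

A tree decomposition must satisfy three properties: every vertex lies in some bag; for every edge, both endpoints lie together in some bag; and for every vertex, the bags containing it form a connected subtree. Here vertex 1 appears in no bag, so the decomposition is invalid.

No — vertex 1 appears in no bag.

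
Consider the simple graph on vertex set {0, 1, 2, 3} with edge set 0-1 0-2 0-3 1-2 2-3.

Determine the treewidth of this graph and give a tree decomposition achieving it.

Each bag holds 3 vertices, so the decomposition has width 2, which upper-bounds the treewidth. For the lower bound, the 3 vertices {0, 1, 2} are pairwise adjacent, and any tree decomposition puts a clique entirely inside one bag — forcing width ≥ 2. Therefore the treewidth is 2.

Treewidth 2.
One optimal decomposition is:
Bags: B1 = {0, 2, 3}  B2 = {0, 1, 2}
Tree: B1–B2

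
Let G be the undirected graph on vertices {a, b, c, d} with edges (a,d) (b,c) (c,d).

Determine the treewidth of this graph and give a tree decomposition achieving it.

Treewidth 1.
One optimal decomposition is:
Bags: B1 = {a, d}  B2 = {c, d}  B3 = {b, c}
Tree: B1–B2, B2–B3

Every bag has size at most 2, so the width is 2 − 1 = 1 and tw(G) ≤ 1. Any graph with an edge has treewidth ≥ 1, and G has the edge a–d. Hence tw(G) = 1 exactly.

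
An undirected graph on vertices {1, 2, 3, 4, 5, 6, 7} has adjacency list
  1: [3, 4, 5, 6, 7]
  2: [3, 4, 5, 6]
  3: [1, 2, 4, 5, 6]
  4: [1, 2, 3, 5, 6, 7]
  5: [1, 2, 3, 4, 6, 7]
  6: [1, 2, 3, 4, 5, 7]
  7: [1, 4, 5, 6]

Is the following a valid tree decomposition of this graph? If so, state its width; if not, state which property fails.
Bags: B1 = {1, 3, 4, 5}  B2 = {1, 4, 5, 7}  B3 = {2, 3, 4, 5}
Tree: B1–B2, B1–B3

A tree decomposition must satisfy three properties: every vertex lies in some bag; for every edge, both endpoints lie together in some bag; and for every vertex, the bags containing it form a connected subtree. Here vertex 6 appears in no bag, so the decomposition is invalid.

No — vertex 6 appears in no bag.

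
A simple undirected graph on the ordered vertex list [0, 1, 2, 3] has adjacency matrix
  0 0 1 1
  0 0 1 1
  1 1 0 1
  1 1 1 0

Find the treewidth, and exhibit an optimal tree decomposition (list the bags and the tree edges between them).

Treewidth 2.
Bags: B1 = {0, 2, 3}  B2 = {1, 2, 3}
Tree: B1–B2

Each bag holds 3 vertices, so the decomposition has width 2, which upper-bounds the treewidth. For the lower bound, the 3 vertices {0, 2, 3} are pairwise adjacent, and any tree decomposition puts a clique entirely inside one bag — forcing width ≥ 2. Hence tw(G) = 2 exactly.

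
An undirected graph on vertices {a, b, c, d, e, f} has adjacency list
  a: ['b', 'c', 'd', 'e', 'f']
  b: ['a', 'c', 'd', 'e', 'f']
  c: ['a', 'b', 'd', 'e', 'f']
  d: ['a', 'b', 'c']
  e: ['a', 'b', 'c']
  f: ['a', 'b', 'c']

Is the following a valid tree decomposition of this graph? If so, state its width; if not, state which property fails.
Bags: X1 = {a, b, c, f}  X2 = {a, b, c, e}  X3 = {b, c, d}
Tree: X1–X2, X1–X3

A tree decomposition must satisfy three properties: every vertex lies in some bag; for every edge, both endpoints lie together in some bag; and for every vertex, the bags containing it form a connected subtree. Here edge (a,d) lies in no bag, so the decomposition is invalid.

No — edge (a,d) lies in no bag.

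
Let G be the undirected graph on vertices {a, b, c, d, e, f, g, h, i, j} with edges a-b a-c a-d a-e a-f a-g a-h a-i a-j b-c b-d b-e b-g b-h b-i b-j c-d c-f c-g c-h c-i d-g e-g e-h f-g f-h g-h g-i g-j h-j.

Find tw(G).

4

A width-4 tree decomposition is:
Bags: B1 = {a, b, c, g, i}  B2 = {a, b, c, g, h}  B3 = {a, b, e, g, h}  B4 = {a, c, f, g, h}  B5 = {a, b, c, d, g}  B6 = {a, b, g, h, j}
Tree: B1–B2, B2–B3, B2–B4, B2–B5, B2–B6
The largest bag has 5 vertices, giving width 4; this decomposition certifies tw(G) ≤ 4. On the other hand G contains the 5-clique {a, c, f, g, h}. A clique must lie in a single bag of any decomposition, so no decomposition can have width below 4. Combining the bounds, tw(G) = 4.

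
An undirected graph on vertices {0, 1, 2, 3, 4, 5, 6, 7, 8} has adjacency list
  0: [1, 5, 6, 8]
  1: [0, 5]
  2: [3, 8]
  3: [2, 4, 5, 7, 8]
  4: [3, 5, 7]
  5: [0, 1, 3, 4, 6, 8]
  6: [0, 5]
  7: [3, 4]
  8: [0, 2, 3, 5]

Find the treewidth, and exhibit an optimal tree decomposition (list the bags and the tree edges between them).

Treewidth 2.
One optimal decomposition is:
Bags: B1 = {3, 5, 8}  B2 = {3, 4, 5}  B3 = {0, 5, 8}  B4 = {0, 1, 5}  B5 = {2, 3, 8}  B6 = {0, 5, 6}  B7 = {3, 4, 7}
Tree: B1–B2, B1–B3, B3–B4, B1–B5, B4–B6, B2–B7

Every bag has size at most 3, so the width is 3 − 1 = 2 and tw(G) ≤ 2. For the lower bound, the 3 vertices {2, 3, 8} are pairwise adjacent, and any tree decomposition puts a clique entirely inside one bag — forcing width ≥ 2. The upper and lower bounds meet at 2, so that is the treewidth.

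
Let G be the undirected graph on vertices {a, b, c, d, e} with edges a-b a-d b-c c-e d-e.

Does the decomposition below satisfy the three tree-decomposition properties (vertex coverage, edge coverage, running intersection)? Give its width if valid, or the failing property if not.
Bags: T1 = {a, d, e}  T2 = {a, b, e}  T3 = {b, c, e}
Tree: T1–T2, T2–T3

Yes; width 2.

Vertex coverage: the bags together contain {a, b, c, d, e}, the full vertex set. Edge coverage: each edge of G has both endpoints in at least one bag. Running intersection: for every vertex, the bags containing it form a connected subtree. All three properties hold, so this is a valid tree decomposition of width max|bag| − 1 = 2, and hence tw(G) ≤ 2.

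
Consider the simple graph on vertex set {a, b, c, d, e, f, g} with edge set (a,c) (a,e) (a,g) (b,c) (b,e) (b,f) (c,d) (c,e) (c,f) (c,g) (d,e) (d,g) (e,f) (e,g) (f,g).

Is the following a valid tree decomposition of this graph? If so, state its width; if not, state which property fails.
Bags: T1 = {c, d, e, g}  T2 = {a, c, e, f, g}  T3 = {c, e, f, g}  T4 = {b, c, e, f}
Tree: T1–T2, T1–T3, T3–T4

A tree decomposition must satisfy three properties: every vertex lies in some bag; for every edge, both endpoints lie together in some bag; and for every vertex, the bags containing it form a connected subtree. Here bags containing vertex f are not connected in the tree, so the decomposition is invalid.

No — bags containing vertex f are not connected in the tree.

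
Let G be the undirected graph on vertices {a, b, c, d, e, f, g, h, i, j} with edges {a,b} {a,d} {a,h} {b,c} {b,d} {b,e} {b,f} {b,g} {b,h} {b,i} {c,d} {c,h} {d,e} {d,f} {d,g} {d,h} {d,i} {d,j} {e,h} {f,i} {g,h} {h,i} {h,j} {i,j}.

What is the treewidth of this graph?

A width-3 tree decomposition is:
Bags: B1 = {b, d, e, h}  B2 = {b, d, g, h}  B3 = {a, b, d, h}  B4 = {b, d, h, i}  B5 = {d, h, i, j}  B6 = {b, d, f, i}  B7 = {b, c, d, h}
Tree: B1–B2, B2–B3, B2–B4, B4–B5, B4–B6, B4–B7
Every bag has size at most 4, so the width is 4 − 1 = 3 and tw(G) ≤ 3. For the lower bound, the 4 vertices {d, h, i, j} are pairwise adjacent, and any tree decomposition puts a clique entirely inside one bag — forcing width ≥ 3. The upper and lower bounds meet at 3, so that is the treewidth.

3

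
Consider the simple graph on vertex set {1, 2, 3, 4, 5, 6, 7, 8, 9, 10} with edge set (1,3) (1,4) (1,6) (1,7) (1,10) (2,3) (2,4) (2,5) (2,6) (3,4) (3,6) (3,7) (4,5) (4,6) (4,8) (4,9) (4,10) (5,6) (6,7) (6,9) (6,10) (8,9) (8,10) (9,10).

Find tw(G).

A width-3 tree decomposition is:
Bags: B1 = {1, 4, 6, 10}  B2 = {1, 3, 4, 6}  B3 = {2, 3, 4, 6}  B4 = {4, 6, 9, 10}  B5 = {1, 3, 6, 7}  B6 = {4, 8, 9, 10}  B7 = {2, 4, 5, 6}
Tree: B1–B2, B2–B3, B1–B4, B2–B5, B4–B6, B3–B7
The largest bag has 4 vertices, giving width 3; this decomposition certifies tw(G) ≤ 3. For the lower bound, the 4 vertices {4, 8, 9, 10} are pairwise adjacent, and any tree decomposition puts a clique entirely inside one bag — forcing width ≥ 3. The upper and lower bounds meet at 3, so that is the treewidth.

3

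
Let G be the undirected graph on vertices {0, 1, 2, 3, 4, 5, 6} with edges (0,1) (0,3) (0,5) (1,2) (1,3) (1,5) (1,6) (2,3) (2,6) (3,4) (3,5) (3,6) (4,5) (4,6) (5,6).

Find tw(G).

3

A width-3 tree decomposition is:
Bags: B1 = {3, 4, 5, 6}  B2 = {1, 3, 5, 6}  B3 = {1, 2, 3, 6}  B4 = {0, 1, 3, 5}
Tree: B1–B2, B2–B3, B2–B4
The largest bag has 4 vertices, giving width 3; this decomposition certifies tw(G) ≤ 3. On the other hand G contains the 4-clique {1, 2, 3, 6}. A clique must lie in a single bag of any decomposition, so no decomposition can have width below 3. Therefore the treewidth is 3.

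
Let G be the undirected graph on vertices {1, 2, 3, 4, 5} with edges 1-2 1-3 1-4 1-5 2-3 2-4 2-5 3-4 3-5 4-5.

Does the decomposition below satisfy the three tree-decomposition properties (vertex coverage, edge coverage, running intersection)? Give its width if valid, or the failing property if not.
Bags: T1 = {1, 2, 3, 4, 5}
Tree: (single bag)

Checking the three conditions: (i) the bags cover all of {1, 2, 3, 4, 5}; (ii) for each edge, some bag contains both endpoints; (iii) the bags containing any fixed vertex form a subtree. All hold, so the decomposition is valid with width 5 − 1 = 4.

Yes; width 4.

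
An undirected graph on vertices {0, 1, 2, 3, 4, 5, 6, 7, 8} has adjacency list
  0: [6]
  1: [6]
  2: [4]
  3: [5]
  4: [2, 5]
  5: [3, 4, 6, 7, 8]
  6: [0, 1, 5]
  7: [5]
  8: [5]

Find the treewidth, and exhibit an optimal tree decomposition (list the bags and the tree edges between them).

The largest bag has 2 vertices, giving width 1; this decomposition certifies tw(G) ≤ 1. Any graph with an edge has treewidth ≥ 1, and G has the edge 6–5. Hence tw(G) = 1 exactly.

Treewidth 1.
Bags: B1 = {5, 6}  B2 = {5, 7}  B3 = {1, 6}  B4 = {0, 6}  B5 = {4, 5}  B6 = {2, 4}  B7 = {5, 8}  B8 = {3, 5}
Tree: B1–B2, B1–B3, B3–B4, B2–B5, B5–B6, B1–B7, B2–B8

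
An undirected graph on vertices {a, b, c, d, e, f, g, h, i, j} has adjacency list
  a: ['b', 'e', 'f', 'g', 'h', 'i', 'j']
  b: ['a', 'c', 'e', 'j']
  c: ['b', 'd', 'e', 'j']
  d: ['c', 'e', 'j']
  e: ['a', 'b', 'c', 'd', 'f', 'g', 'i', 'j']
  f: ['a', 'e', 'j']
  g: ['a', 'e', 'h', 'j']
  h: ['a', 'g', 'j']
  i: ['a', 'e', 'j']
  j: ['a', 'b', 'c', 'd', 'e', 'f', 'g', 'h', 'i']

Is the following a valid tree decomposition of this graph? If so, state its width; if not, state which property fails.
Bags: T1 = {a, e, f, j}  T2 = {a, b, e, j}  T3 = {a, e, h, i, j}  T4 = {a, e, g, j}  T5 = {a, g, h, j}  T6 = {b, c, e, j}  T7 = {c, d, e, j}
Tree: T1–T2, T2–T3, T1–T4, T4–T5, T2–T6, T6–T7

No — bags containing vertex h are not connected in the tree.

A tree decomposition must satisfy three properties: every vertex lies in some bag; for every edge, both endpoints lie together in some bag; and for every vertex, the bags containing it form a connected subtree. Here bags containing vertex h are not connected in the tree, so the decomposition is invalid.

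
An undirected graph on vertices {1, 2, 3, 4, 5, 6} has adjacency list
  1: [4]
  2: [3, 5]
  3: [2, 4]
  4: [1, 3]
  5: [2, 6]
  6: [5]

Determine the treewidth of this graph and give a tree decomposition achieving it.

Every bag has size at most 2, so the width is 2 − 1 = 1 and tw(G) ≤ 1. Any graph with an edge has treewidth ≥ 1, and G has the edge 6–5. Hence tw(G) = 1 exactly.

Treewidth 1.
One optimal decomposition is:
Bags: B1 = {5, 6}  B2 = {2, 5}  B3 = {2, 3}  B4 = {3, 4}  B5 = {1, 4}
Tree: B1–B2, B2–B3, B3–B4, B4–B5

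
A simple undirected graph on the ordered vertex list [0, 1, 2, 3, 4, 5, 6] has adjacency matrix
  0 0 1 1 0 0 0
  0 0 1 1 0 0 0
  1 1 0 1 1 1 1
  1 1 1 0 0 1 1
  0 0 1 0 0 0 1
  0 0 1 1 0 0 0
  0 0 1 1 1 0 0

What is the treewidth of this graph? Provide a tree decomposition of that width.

Every bag has size at most 3, so the width is 3 − 1 = 2 and tw(G) ≤ 2. On the other hand G contains the 3-clique {0, 2, 3}. A clique must lie in a single bag of any decomposition, so no decomposition can have width below 2. The upper and lower bounds meet at 2, so that is the treewidth.

Treewidth 2.
One such decomposition:
Bags: B1 = {0, 2, 3}  B2 = {1, 2, 3}  B3 = {2, 3, 6}  B4 = {2, 3, 5}  B5 = {2, 4, 6}
Tree: B1–B2, B1–B3, B2–B4, B3–B5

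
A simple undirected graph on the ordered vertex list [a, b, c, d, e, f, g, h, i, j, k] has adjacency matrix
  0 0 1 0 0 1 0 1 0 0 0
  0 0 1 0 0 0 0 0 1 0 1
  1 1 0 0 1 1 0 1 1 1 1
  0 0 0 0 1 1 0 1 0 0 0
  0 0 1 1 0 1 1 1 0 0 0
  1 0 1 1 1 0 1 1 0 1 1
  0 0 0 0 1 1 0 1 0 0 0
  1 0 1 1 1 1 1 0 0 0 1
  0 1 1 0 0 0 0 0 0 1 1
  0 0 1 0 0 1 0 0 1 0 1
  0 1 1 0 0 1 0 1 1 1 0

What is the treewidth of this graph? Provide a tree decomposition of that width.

Treewidth 3.
One optimal decomposition is:
Bags: B1 = {a, c, f, h}  B2 = {c, e, f, h}  B3 = {c, f, h, k}  B4 = {d, e, f, h}  B5 = {e, f, g, h}  B6 = {c, f, j, k}  B7 = {c, i, j, k}  B8 = {b, c, i, k}
Tree: B1–B2, B2–B3, B2–B4, B4–B5, B3–B6, B6–B7, B7–B8

The largest bag has 4 vertices, giving width 3; this decomposition certifies tw(G) ≤ 3. For the lower bound, the 4 vertices {c, f, j, k} are pairwise adjacent, and any tree decomposition puts a clique entirely inside one bag — forcing width ≥ 3. Therefore the treewidth is 3.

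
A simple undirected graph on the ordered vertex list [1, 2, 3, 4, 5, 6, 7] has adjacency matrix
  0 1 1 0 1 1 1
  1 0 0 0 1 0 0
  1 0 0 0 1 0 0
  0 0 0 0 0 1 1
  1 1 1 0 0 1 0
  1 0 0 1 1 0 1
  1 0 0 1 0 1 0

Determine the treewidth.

A width-2 tree decomposition is:
Bags: B1 = {1, 5, 6}  B2 = {1, 2, 5}  B3 = {1, 6, 7}  B4 = {4, 6, 7}  B5 = {1, 3, 5}
Tree: B1–B2, B1–B3, B3–B4, B1–B5
Each bag holds 3 vertices, so the decomposition has width 2, which upper-bounds the treewidth. Conversely, {1, 2, 5} is a clique of size 3, and the vertices of any clique must share a bag in every tree decomposition; so some bag has ≥ 3 vertices and tw(G) ≥ 2. The upper and lower bounds meet at 2, so that is the treewidth.

2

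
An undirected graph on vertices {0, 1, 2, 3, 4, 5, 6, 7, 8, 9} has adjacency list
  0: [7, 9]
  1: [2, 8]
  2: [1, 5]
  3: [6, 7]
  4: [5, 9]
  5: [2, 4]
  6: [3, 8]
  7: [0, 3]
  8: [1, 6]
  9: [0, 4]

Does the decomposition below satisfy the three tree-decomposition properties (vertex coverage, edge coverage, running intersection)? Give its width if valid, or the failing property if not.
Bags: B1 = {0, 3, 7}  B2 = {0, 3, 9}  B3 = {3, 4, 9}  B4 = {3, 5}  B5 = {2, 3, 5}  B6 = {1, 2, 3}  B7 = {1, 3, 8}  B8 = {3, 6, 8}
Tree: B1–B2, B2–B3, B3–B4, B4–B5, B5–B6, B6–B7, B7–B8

A tree decomposition must satisfy three properties: every vertex lies in some bag; for every edge, both endpoints lie together in some bag; and for every vertex, the bags containing it form a connected subtree. Here edge (4,5) lies in no bag, so the decomposition is invalid.

No — edge (4,5) lies in no bag.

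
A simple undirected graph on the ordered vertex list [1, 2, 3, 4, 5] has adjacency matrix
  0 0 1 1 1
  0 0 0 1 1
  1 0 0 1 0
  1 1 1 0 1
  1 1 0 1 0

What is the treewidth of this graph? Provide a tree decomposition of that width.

Every bag has size at most 3, so the width is 3 − 1 = 2 and tw(G) ≤ 2. For the lower bound, the 3 vertices {1, 3, 4} are pairwise adjacent, and any tree decomposition puts a clique entirely inside one bag — forcing width ≥ 2. Combining the bounds, tw(G) = 2.

Treewidth 2.
One optimal decomposition is:
Bags: B1 = {1, 3, 4}  B2 = {1, 4, 5}  B3 = {2, 4, 5}
Tree: B1–B2, B2–B3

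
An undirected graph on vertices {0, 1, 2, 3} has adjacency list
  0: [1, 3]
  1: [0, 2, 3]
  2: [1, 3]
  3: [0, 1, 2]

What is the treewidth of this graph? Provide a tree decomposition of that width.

Treewidth 2.
One optimal decomposition is:
Bags: B1 = {1, 2, 3}  B2 = {0, 1, 3}
Tree: B1–B2

The largest bag has 3 vertices, giving width 2; this decomposition certifies tw(G) ≤ 2. On the other hand G contains the 3-clique {0, 1, 3}. A clique must lie in a single bag of any decomposition, so no decomposition can have width below 2. Hence tw(G) = 2 exactly.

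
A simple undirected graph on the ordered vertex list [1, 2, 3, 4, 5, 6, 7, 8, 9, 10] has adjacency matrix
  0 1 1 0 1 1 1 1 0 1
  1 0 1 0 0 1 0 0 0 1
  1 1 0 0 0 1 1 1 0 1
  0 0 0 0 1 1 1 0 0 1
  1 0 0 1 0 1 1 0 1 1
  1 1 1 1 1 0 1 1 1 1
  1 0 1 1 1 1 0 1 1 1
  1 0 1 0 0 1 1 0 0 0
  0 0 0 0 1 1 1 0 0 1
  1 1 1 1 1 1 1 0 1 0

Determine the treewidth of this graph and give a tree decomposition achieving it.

Each bag holds 5 vertices, so the decomposition has width 4, which upper-bounds the treewidth. For the lower bound, the 5 vertices {1, 2, 3, 6, 10} are pairwise adjacent, and any tree decomposition puts a clique entirely inside one bag — forcing width ≥ 4. Hence tw(G) = 4 exactly.

Treewidth 4.
One optimal decomposition is:
Bags: B1 = {4, 5, 6, 7, 10}  B2 = {1, 5, 6, 7, 10}  B3 = {1, 3, 6, 7, 10}  B4 = {1, 2, 3, 6, 10}  B5 = {5, 6, 7, 9, 10}  B6 = {1, 3, 6, 7, 8}
Tree: B1–B2, B2–B3, B3–B4, B1–B5, B3–B6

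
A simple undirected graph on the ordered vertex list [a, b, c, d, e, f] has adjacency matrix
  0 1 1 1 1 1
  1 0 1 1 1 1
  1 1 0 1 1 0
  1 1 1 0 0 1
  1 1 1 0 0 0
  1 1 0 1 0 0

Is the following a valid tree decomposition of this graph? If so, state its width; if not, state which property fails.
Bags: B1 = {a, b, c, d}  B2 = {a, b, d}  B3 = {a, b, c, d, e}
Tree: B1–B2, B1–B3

A tree decomposition must satisfy three properties: every vertex lies in some bag; for every edge, both endpoints lie together in some bag; and for every vertex, the bags containing it form a connected subtree. Here vertex f appears in no bag, so the decomposition is invalid.

No — vertex f appears in no bag.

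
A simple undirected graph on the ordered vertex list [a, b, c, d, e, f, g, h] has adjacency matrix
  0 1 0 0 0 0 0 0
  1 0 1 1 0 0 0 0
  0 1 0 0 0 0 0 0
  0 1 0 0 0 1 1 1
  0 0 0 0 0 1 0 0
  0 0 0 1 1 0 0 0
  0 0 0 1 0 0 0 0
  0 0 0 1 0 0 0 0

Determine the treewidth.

A width-1 tree decomposition is:
Bags: B1 = {d, h}  B2 = {b, d}  B3 = {d, f}  B4 = {a, b}  B5 = {d, g}  B6 = {b, c}  B7 = {e, f}
Tree: B1–B2, B2–B3, B2–B4, B3–B5, B4–B6, B3–B7
The largest bag has 2 vertices, giving width 1; this decomposition certifies tw(G) ≤ 1. Since G has at least one edge (e.g. d–h), it is not an edgeless graph, so tw(G) ≥ 1. Therefore the treewidth is 1.

1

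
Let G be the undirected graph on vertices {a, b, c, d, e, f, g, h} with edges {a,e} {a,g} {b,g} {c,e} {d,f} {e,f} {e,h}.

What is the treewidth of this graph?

A width-1 tree decomposition is:
Bags: B1 = {e, f}  B2 = {a, e}  B3 = {e, h}  B4 = {d, f}  B5 = {c, e}  B6 = {a, g}  B7 = {b, g}
Tree: B1–B2, B1–B3, B1–B4, B2–B5, B2–B6, B6–B7
The largest bag has 2 vertices, giving width 1; this decomposition certifies tw(G) ≤ 1. G has an edge, so its treewidth is at least 1. Combining the bounds, tw(G) = 1.

1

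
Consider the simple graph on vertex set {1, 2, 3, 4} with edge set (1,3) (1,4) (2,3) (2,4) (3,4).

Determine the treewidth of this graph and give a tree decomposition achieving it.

Every bag has size at most 3, so the width is 3 − 1 = 2 and tw(G) ≤ 2. For the lower bound, the 3 vertices {1, 3, 4} are pairwise adjacent, and any tree decomposition puts a clique entirely inside one bag — forcing width ≥ 2. Therefore the treewidth is 2.

Treewidth 2.
One optimal decomposition is:
Bags: B1 = {1, 3, 4}  B2 = {2, 3, 4}
Tree: B1–B2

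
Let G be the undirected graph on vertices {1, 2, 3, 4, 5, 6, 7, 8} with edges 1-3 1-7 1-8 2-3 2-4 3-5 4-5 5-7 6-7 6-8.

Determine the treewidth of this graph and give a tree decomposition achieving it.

The largest bag has 3 vertices, giving width 2; this decomposition certifies tw(G) ≤ 2. For the lower bound, G contains the cycle 6–8–1–7–6, so G is not a forest; only forests have treewidth ≤ 1, hence tw(G) ≥ 2. Hence tw(G) = 2 exactly.

Treewidth 2.
Bags: B1 = {6, 7, 8}  B2 = {1, 7, 8}  B3 = {1, 5, 7}  B4 = {1, 3, 5}  B5 = {3, 4, 5}  B6 = {2, 3, 4}
Tree: B1–B2, B2–B3, B3–B4, B4–B5, B5–B6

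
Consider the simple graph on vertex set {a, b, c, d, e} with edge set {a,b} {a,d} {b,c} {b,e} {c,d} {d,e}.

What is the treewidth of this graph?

A width-2 tree decomposition is:
Bags: B1 = {b, d, e}  B2 = {b, c, d}  B3 = {a, b, d}
Tree: B1–B2, B2–B3
The largest bag has 3 vertices, giving width 2; this decomposition certifies tw(G) ≤ 2. The edges e–d–c–b–e form a cycle, so G is not a tree and its treewidth is at least 2. Hence tw(G) = 2 exactly.

2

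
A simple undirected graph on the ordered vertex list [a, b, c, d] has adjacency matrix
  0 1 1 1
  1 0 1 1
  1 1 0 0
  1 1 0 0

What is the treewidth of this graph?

2

A width-2 tree decomposition is:
Bags: B1 = {a, b, c}  B2 = {a, b, d}
Tree: B1–B2
Each bag holds 3 vertices, so the decomposition has width 2, which upper-bounds the treewidth. For the lower bound, the 3 vertices {a, b, d} are pairwise adjacent, and any tree decomposition puts a clique entirely inside one bag — forcing width ≥ 2. Hence tw(G) = 2 exactly.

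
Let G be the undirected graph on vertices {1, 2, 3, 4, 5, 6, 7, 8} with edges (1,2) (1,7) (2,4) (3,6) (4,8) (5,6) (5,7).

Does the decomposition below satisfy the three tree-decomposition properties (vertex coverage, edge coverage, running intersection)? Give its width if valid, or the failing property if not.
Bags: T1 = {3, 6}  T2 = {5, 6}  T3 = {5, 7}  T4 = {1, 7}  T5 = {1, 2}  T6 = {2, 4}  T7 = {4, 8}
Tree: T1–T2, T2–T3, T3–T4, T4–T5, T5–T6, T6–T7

Yes; width 1.

Every vertex of G appears in some bag (union = {1, 2, 3, 4, 5, 6, 7, 8}); every edge is covered by a bag; and for each vertex v the set of bags containing v is connected in the bag tree. The decomposition is therefore valid. The largest bag has 2 vertices, so the width is 1.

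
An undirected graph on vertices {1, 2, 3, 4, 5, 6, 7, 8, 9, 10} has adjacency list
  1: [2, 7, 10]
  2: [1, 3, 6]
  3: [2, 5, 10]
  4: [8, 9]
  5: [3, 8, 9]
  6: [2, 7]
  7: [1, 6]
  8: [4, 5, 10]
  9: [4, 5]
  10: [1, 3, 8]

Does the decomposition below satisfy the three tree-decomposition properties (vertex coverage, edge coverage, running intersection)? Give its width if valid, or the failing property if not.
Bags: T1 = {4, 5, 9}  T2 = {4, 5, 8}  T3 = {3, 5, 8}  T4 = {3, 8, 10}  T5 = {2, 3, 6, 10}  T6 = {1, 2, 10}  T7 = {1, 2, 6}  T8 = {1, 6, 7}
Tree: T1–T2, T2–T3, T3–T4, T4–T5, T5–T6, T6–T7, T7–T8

A tree decomposition must satisfy three properties: every vertex lies in some bag; for every edge, both endpoints lie together in some bag; and for every vertex, the bags containing it form a connected subtree. Here bags containing vertex 6 are not connected in the tree, so the decomposition is invalid.

No — bags containing vertex 6 are not connected in the tree.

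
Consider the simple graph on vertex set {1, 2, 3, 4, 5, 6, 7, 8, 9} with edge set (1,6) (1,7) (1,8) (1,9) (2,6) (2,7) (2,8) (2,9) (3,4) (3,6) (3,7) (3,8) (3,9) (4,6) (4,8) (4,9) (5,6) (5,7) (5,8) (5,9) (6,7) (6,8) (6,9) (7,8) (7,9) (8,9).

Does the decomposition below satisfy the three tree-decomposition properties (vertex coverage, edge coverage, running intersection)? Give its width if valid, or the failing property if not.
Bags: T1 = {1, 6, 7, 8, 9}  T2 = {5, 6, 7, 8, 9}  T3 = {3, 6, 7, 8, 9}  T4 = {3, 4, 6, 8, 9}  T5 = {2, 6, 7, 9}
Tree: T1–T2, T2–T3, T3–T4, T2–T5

No — edge (8,2) lies in no bag.

A tree decomposition must satisfy three properties: every vertex lies in some bag; for every edge, both endpoints lie together in some bag; and for every vertex, the bags containing it form a connected subtree. Here edge (8,2) lies in no bag, so the decomposition is invalid.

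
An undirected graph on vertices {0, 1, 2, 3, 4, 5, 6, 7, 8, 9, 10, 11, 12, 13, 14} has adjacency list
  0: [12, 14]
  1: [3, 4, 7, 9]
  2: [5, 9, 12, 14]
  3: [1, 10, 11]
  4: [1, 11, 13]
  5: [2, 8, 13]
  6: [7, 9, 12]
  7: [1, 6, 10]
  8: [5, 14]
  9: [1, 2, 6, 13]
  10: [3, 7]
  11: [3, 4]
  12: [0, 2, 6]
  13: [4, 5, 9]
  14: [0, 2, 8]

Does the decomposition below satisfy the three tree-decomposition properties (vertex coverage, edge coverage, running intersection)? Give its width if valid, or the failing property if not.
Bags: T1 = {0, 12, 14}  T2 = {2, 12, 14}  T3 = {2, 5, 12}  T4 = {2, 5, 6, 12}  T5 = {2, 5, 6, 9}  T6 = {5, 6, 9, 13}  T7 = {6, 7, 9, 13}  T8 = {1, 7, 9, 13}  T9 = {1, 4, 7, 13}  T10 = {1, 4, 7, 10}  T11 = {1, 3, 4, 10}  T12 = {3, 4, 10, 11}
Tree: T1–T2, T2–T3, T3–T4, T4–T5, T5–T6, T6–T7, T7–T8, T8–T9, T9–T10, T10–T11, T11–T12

No — vertex 8 appears in no bag.

A tree decomposition must satisfy three properties: every vertex lies in some bag; for every edge, both endpoints lie together in some bag; and for every vertex, the bags containing it form a connected subtree. Here vertex 8 appears in no bag, so the decomposition is invalid.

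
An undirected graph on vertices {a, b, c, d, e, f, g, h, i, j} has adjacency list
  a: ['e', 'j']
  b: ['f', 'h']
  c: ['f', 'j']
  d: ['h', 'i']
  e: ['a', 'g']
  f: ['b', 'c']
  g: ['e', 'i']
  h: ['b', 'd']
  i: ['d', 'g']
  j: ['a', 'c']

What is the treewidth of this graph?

A width-2 tree decomposition is:
Bags: B1 = {d, h, i}  B2 = {g, h, i}  B3 = {e, g, h}  B4 = {a, e, h}  B5 = {a, h, j}  B6 = {c, h, j}  B7 = {c, f, h}  B8 = {b, f, h}
Tree: B1–B2, B2–B3, B3–B4, B4–B5, B5–B6, B6–B7, B7–B8
The largest bag has 3 vertices, giving width 2; this decomposition certifies tw(G) ≤ 2. The edges h–d–i–g–e–a–j–c–f–b–h form a cycle, so G is not a tree and its treewidth is at least 2. The upper and lower bounds meet at 2, so that is the treewidth.

2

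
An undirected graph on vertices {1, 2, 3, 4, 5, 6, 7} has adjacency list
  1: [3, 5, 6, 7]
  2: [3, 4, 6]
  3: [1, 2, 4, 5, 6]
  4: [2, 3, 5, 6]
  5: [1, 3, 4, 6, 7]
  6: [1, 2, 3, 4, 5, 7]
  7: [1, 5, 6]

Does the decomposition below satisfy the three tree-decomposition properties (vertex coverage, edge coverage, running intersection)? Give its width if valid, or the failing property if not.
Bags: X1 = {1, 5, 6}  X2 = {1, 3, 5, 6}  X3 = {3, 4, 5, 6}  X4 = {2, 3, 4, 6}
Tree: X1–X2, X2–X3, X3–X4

A tree decomposition must satisfy three properties: every vertex lies in some bag; for every edge, both endpoints lie together in some bag; and for every vertex, the bags containing it form a connected subtree. Here vertex 7 appears in no bag, so the decomposition is invalid.

No — vertex 7 appears in no bag.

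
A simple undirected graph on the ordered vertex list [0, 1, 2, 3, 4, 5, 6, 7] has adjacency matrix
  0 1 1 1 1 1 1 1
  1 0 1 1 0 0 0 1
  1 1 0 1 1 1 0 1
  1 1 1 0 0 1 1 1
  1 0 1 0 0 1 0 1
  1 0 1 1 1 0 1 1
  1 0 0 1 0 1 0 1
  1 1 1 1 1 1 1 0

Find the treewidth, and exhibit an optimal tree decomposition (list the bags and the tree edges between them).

The largest bag has 5 vertices, giving width 4; this decomposition certifies tw(G) ≤ 4. For the lower bound, the 5 vertices {0, 1, 2, 3, 7} are pairwise adjacent, and any tree decomposition puts a clique entirely inside one bag — forcing width ≥ 4. Combining the bounds, tw(G) = 4.

Treewidth 4.
One such decomposition:
Bags: B1 = {0, 2, 4, 5, 7}  B2 = {0, 2, 3, 5, 7}  B3 = {0, 3, 5, 6, 7}  B4 = {0, 1, 2, 3, 7}
Tree: B1–B2, B2–B3, B2–B4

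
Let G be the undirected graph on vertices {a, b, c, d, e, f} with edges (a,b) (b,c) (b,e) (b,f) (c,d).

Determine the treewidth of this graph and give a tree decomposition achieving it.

Treewidth 1.
One such decomposition:
Bags: B1 = {a, b}  B2 = {b, c}  B3 = {b, f}  B4 = {b, e}  B5 = {c, d}
Tree: B1–B2, B2–B3, B1–B4, B2–B5

The largest bag has 2 vertices, giving width 1; this decomposition certifies tw(G) ≤ 1. Any graph with an edge has treewidth ≥ 1, and G has the edge b–a. Therefore the treewidth is 1.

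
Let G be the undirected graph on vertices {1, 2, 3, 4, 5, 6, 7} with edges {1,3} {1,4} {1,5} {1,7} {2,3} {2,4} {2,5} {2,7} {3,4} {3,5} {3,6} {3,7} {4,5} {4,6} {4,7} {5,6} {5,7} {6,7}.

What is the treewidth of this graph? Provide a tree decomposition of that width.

Treewidth 4.
One such decomposition:
Bags: B1 = {3, 4, 5, 6, 7}  B2 = {1, 3, 4, 5, 7}  B3 = {2, 3, 4, 5, 7}
Tree: B1–B2, B2–B3

Each bag holds 5 vertices, so the decomposition has width 4, which upper-bounds the treewidth. For the lower bound, the 5 vertices {1, 3, 4, 5, 7} are pairwise adjacent, and any tree decomposition puts a clique entirely inside one bag — forcing width ≥ 4. The upper and lower bounds meet at 4, so that is the treewidth.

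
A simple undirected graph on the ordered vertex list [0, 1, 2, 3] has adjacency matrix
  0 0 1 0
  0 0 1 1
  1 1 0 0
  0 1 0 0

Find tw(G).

A width-1 tree decomposition is:
Bags: B1 = {0, 2}  B2 = {1, 2}  B3 = {1, 3}
Tree: B1–B2, B2–B3
The largest bag has 2 vertices, giving width 1; this decomposition certifies tw(G) ≤ 1. Any graph with an edge has treewidth ≥ 1, and G has the edge 0–2. The upper and lower bounds meet at 1, so that is the treewidth.

1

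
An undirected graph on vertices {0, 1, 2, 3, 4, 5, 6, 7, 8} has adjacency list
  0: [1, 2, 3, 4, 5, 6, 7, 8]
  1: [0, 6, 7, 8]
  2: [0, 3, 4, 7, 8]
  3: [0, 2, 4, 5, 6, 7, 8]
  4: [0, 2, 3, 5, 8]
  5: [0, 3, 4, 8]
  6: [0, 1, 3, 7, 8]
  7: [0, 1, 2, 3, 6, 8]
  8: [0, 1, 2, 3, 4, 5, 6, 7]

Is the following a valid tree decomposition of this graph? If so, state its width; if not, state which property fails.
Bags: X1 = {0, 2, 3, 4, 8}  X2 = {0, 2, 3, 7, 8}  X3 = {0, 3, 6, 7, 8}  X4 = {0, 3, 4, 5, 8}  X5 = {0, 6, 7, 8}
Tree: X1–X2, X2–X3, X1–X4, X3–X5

A tree decomposition must satisfy three properties: every vertex lies in some bag; for every edge, both endpoints lie together in some bag; and for every vertex, the bags containing it form a connected subtree. Here vertex 1 appears in no bag, so the decomposition is invalid.

No — vertex 1 appears in no bag.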